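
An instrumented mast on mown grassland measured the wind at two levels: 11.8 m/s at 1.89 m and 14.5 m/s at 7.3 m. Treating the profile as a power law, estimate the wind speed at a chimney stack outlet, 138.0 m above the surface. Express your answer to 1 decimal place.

22.7 m/s

First find α: α = ln(V₂/V₁)/ln(z₂/z₁) = ln(14.5/11.8)/ln(7.3/1.89) = 0.20605/1.35130 = 0.1525
Extrapolate from 7.3 m to 138.0 m: V₃ = 14.5 × (138.0/7.3)^0.1525 = 14.5 × 1.5655 = 22.6997 m/s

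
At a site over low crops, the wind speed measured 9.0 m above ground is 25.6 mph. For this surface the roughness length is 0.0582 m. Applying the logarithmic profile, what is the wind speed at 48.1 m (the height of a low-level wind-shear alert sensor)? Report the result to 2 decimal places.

34.11 mph

Log law: V(z) ∝ ln(z/z₀), so V₂/V₁ = ln(z₂/z₀) / ln(z₁/z₀).
ln(48.1/0.0582) = 6.7172, ln(9.0/0.0582) = 5.0411
V₂ = 25.6 × 6.7172/5.0411 = 25.6 × 1.3325 = 34.1115 mph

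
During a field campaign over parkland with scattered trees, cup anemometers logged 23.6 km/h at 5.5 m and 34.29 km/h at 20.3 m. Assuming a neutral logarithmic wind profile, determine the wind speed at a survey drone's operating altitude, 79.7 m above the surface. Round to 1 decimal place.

Log law: V ∝ ln(z/z₀). From the pair, with r = V₁/V₂ = 0.68825,
ln z₀ = (ln z₁ − r·ln z₂)/(1 − r) = (1.7047 − 0.68825×3.0106)/0.31175 = -1.1782 → z₀ = 0.3078 m
V₃ = V₁ · ln(z₃/z₀)/ln(z₁/z₀) = 23.6 × 5.5565/2.8829 = 45.4857 km/h

45.5 km/h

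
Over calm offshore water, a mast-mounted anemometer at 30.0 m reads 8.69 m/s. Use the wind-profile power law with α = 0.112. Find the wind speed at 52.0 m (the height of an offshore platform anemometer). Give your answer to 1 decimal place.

Power-law profile: V₂ = V₁ · (z₂/z₁)^α
V₂ = 8.69 × (52.0/30.0)^0.112 = 8.69 × (1.7333)^0.112
    = 8.69 × 1.0635 = 9.2422 m/s

9.2 m/s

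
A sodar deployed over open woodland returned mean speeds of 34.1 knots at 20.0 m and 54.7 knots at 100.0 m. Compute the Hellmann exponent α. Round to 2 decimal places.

Power law: V₂/V₁ = (z₂/z₁)^α ⇒ α = ln(V₂/V₁) / ln(z₂/z₁)
α = ln(54.7/34.1) / ln(100.0/20.0) = ln(1.6041) / ln(5.0000)
  = 0.47257 / 1.60944 = 0.29362

α ≈ 0.29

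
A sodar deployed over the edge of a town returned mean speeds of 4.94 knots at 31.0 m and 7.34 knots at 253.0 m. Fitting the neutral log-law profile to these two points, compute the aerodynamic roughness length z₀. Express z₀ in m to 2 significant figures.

Log law: V(z) ∝ ln(z/z₀). With r = V₁/V₂ = 4.94/7.34 = 0.67302,
r · ln(z₂/z₀) = ln(z₁/z₀) ⇒ ln z₀ = (ln z₁ − r·ln z₂)/(1 − r)
ln z₀ = (3.43399 − 0.67302×5.53339) / 0.32698 = -0.8873
z₀ = exp(-0.8873) = 0.4118 m

z₀ ≈ 0.41 m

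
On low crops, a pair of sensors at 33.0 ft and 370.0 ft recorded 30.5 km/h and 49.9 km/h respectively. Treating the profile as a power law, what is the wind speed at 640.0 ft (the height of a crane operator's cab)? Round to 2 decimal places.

First find α: α = ln(V₂/V₁)/ln(z₂/z₁) = ln(49.9/30.5)/ln(370.0/33.0) = 0.49229/2.41700 = 0.2037
Extrapolate from 370.0 ft to 640.0 ft: V₃ = 49.9 × (640.0/370.0)^0.2037 = 49.9 × 1.1181 = 55.7920 km/h

55.79 km/h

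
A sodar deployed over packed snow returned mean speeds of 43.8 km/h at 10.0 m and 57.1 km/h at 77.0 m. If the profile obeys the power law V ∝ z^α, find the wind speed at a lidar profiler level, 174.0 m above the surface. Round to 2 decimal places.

63.48 km/h

First find α: α = ln(V₂/V₁)/ln(z₂/z₁) = ln(57.1/43.8)/ln(77.0/10.0) = 0.26517/2.04122 = 0.1299
Extrapolate from 77.0 m to 174.0 m: V₃ = 57.1 × (174.0/77.0)^0.1299 = 57.1 × 1.1117 = 63.4791 km/h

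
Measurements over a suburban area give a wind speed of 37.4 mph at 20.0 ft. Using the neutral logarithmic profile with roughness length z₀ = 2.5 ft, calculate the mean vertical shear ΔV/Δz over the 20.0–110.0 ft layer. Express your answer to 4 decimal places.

Log law: V₂ = V₁ · ln(z₂/z₀)/ln(z₁/z₀) = 37.4 × 3.7842/2.0794 = 68.0609 mph
ΔV/Δz = (68.0609 − 37.4)/(110.0 − 20.0) = 30.6609/90.0000 = 0.34068 mph/ft

0.3407 mph/ft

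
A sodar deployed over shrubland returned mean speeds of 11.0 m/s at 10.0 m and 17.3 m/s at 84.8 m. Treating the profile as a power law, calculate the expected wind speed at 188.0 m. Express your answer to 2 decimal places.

First find α: α = ln(V₂/V₁)/ln(z₂/z₁) = ln(17.3/11.0)/ln(84.8/10.0) = 0.45281/2.13771 = 0.2118
Extrapolate from 84.8 m to 188.0 m: V₃ = 17.3 × (188.0/84.8)^0.2118 = 17.3 × 1.1837 = 20.4779 m/s

20.48 m/s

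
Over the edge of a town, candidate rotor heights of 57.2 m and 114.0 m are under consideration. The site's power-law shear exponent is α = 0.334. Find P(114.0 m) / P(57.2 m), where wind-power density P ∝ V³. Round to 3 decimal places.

1.996

Speed ratio: V_B/V_A = (z_B/z_A)^α = (114.0/57.2)^0.334 = (1.9930)^0.334 = 1.25903
Power-density ratio: P_B/P_A = (V_B/V_A)³ = (1.25903)³ = 1.99576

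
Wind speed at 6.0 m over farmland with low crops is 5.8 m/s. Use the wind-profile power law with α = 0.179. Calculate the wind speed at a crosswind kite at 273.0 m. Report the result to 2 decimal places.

Power-law profile: V₂ = V₁ · (z₂/z₁)^α
V₂ = 5.8 × (273.0/6.0)^0.179 = 5.8 × (45.5000)^0.179
    = 5.8 × 1.9805 = 11.4871 m/s

11.49 m/s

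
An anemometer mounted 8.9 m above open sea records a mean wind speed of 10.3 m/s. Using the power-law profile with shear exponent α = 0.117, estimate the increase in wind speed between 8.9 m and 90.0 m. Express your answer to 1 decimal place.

Power law: V₂ = V₁ · (z₂/z₁)^α = 10.3 × (10.1124)^0.117 = 13.5022 m/s
ΔV = 13.5022 − 10.3 = 3.2022 m/s

3.2 m/s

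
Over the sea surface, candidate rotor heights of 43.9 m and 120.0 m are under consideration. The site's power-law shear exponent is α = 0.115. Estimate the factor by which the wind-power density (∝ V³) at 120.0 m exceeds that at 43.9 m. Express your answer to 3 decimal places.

1.415

Speed ratio: V_B/V_A = (z_B/z_A)^α = (120.0/43.9)^0.115 = (2.7335)^0.115 = 1.12259
Power-density ratio: P_B/P_A = (V_B/V_A)³ = (1.12259)³ = 1.41471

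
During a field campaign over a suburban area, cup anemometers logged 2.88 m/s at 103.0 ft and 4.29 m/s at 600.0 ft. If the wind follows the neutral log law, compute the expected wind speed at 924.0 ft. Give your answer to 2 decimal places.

Log law: V ∝ ln(z/z₀). From the pair, with r = V₁/V₂ = 0.67133,
ln z₀ = (ln z₁ − r·ln z₂)/(1 − r) = (4.6347 − 0.67133×6.3969)/0.32867 = 1.0353 → z₀ = 2.816 ft
V₃ = V₁ · ln(z₃/z₀)/ln(z₁/z₀) = 2.88 × 5.7934/3.5994 = 4.6355 m/s

4.64 m/s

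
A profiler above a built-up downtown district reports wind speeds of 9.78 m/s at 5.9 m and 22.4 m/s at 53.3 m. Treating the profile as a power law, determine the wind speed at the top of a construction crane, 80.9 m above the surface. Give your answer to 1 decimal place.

26.2 m/s

First find α: α = ln(V₂/V₁)/ln(z₂/z₁) = ln(22.4/9.78)/ln(53.3/5.9) = 0.82872/2.20098 = 0.3765
Extrapolate from 53.3 m to 80.9 m: V₃ = 22.4 × (80.9/53.3)^0.3765 = 22.4 × 1.1701 = 26.2109 m/s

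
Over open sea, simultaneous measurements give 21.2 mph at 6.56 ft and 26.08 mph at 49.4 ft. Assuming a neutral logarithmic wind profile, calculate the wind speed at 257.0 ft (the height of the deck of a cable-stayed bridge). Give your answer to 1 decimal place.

Log law: V ∝ ln(z/z₀). From the pair, with r = V₁/V₂ = 0.81288,
ln z₀ = (ln z₁ − r·ln z₂)/(1 − r) = (1.8810 − 0.81288×3.9000)/0.18712 = -6.8899 → z₀ = 0.001018 ft
V₃ = V₁ · ln(z₃/z₀)/ln(z₁/z₀) = 21.2 × 12.4390/8.7709 = 30.0661 mph

30.1 mph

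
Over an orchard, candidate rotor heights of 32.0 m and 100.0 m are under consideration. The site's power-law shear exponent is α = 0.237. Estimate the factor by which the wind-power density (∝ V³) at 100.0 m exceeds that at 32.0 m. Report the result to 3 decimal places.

2.248

Speed ratio: V_B/V_A = (z_B/z_A)^α = (100.0/32.0)^0.237 = (3.1250)^0.237 = 1.31002
Power-density ratio: P_B/P_A = (V_B/V_A)³ = (1.31002)³ = 2.24822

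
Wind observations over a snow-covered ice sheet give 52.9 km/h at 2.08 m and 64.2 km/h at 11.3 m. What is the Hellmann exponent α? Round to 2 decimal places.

Power law: V₂/V₁ = (z₂/z₁)^α ⇒ α = ln(V₂/V₁) / ln(z₂/z₁)
α = ln(64.2/52.9) / ln(11.3/2.08) = ln(1.2136) / ln(5.4327)
  = 0.19360 / 1.69243 = 0.11439

α ≈ 0.11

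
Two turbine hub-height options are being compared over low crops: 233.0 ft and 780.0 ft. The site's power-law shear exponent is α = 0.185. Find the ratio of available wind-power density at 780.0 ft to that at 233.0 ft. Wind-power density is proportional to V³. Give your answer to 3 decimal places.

1.955

Speed ratio: V_B/V_A = (z_B/z_A)^α = (780.0/233.0)^0.185 = (3.3476)^0.185 = 1.25048
Power-density ratio: P_B/P_A = (V_B/V_A)³ = (1.25048)³ = 1.95537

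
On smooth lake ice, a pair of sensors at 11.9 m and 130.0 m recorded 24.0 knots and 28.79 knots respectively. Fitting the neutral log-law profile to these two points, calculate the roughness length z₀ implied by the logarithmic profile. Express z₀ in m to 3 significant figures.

z₀ ≈ 0.0000746 m

Log law: V(z) ∝ ln(z/z₀). With r = V₁/V₂ = 24.0/28.79 = 0.83362,
r · ln(z₂/z₀) = ln(z₁/z₀) ⇒ ln z₀ = (ln z₁ − r·ln z₂)/(1 − r)
ln z₀ = (2.47654 − 0.83362×4.86753) / 0.16638 = -9.5034
z₀ = exp(-9.5034) = 0.00007460 m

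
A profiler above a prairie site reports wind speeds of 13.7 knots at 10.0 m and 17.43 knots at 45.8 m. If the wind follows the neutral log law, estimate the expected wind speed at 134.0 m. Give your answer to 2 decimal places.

20.06 knots

Log law: V ∝ ln(z/z₀). From the pair, with r = V₁/V₂ = 0.78600,
ln z₀ = (ln z₁ − r·ln z₂)/(1 − r) = (2.3026 − 0.78600×3.8243)/0.21400 = -3.2865 → z₀ = 0.03738 m
V₃ = V₁ · ln(z₃/z₀)/ln(z₁/z₀) = 13.7 × 8.1843/5.5891 = 20.0615 knots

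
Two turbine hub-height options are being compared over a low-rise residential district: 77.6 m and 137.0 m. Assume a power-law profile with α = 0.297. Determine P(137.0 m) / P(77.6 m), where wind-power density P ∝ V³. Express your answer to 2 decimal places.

1.66

Speed ratio: V_B/V_A = (z_B/z_A)^α = (137.0/77.6)^0.297 = (1.7655)^0.297 = 1.18391
Power-density ratio: P_B/P_A = (V_B/V_A)³ = (1.18391)³ = 1.65940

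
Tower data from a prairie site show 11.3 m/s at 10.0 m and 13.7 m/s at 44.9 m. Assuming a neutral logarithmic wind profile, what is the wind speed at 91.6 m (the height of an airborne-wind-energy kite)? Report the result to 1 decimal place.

Log law: V ∝ ln(z/z₀). From the pair, with r = V₁/V₂ = 0.82482,
ln z₀ = (ln z₁ − r·ln z₂)/(1 − r) = (2.3026 − 0.82482×3.8044)/0.17518 = -4.7686 → z₀ = 0.008492 m
V₃ = V₁ · ln(z₃/z₀)/ln(z₁/z₀) = 11.3 × 9.2861/7.0712 = 14.8394 m/s

14.8 m/s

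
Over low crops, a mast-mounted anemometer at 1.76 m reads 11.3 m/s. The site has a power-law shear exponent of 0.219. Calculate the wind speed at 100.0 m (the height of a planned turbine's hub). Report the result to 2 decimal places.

Power-law profile: V₂ = V₁ · (z₂/z₁)^α
V₂ = 11.3 × (100.0/1.76)^0.219 = 11.3 × (56.8182)^0.219
    = 11.3 × 2.4223 = 27.3723 m/s

27.37 m/s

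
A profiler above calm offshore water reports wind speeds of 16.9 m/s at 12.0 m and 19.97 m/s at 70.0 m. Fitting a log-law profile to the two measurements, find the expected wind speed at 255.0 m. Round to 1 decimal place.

Log law: V ∝ ln(z/z₀). From the pair, with r = V₁/V₂ = 0.84627,
ln z₀ = (ln z₁ − r·ln z₂)/(1 − r) = (2.4849 − 0.84627×4.2485)/0.15373 = -7.2234 → z₀ = 0.0007293 m
V₃ = V₁ · ln(z₃/z₀)/ln(z₁/z₀) = 16.9 × 12.7647/9.7084 = 22.2204 m/s

22.2 m/s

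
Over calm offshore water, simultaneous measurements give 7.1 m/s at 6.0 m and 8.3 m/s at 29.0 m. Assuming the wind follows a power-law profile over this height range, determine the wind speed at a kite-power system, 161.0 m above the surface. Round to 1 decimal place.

First find α: α = ln(V₂/V₁)/ln(z₂/z₁) = ln(8.3/7.1)/ln(29.0/6.0) = 0.15616/1.57554 = 0.0991
Extrapolate from 29.0 m to 161.0 m: V₃ = 8.3 × (161.0/29.0)^0.0991 = 8.3 × 1.1852 = 9.8370 m/s

9.8 m/s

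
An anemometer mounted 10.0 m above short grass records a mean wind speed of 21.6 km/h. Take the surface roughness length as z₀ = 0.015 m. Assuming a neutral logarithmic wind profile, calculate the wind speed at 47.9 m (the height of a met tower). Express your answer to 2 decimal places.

Log law: V(z) ∝ ln(z/z₀), so V₂/V₁ = ln(z₂/z₀) / ln(z₁/z₀).
ln(47.9/0.015) = 8.0688, ln(10.0/0.015) = 6.5023
V₂ = 21.6 × 8.0688/6.5023 = 21.6 × 1.2409 = 26.8039 km/h

26.80 km/h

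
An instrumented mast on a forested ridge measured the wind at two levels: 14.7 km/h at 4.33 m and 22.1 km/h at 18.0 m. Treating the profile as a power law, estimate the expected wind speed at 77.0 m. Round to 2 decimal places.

33.50 km/h

First find α: α = ln(V₂/V₁)/ln(z₂/z₁) = ln(22.1/14.7)/ln(18.0/4.33) = 0.40773/1.42480 = 0.2862
Extrapolate from 18.0 m to 77.0 m: V₃ = 22.1 × (77.0/18.0)^0.2862 = 22.1 × 1.5158 = 33.4985 km/h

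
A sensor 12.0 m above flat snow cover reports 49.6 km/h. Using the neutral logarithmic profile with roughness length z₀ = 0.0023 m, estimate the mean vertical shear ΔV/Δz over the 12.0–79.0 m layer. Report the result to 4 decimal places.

0.1630 km/h/m

Log law: V₂ = V₁ · ln(z₂/z₀)/ln(z₁/z₀) = 49.6 × 10.4443/8.5598 = 60.5201 km/h
ΔV/Δz = (60.5201 − 49.6)/(79.0 − 12.0) = 10.9201/67.0000 = 0.16299 km/h/m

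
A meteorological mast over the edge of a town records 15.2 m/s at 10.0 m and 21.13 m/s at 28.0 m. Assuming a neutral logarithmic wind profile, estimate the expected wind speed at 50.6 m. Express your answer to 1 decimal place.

24.5 m/s

Log law: V ∝ ln(z/z₀). From the pair, with r = V₁/V₂ = 0.71936,
ln z₀ = (ln z₁ − r·ln z₂)/(1 − r) = (2.3026 − 0.71936×3.3322)/0.28064 = -0.3366 → z₀ = 0.7142 m
V₃ = V₁ · ln(z₃/z₀)/ln(z₁/z₀) = 15.2 × 4.2605/2.6392 = 24.5381 m/s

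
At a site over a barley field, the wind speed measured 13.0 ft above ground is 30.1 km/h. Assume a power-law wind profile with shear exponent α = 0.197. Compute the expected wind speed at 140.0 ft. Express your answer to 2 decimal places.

Power-law profile: V₂ = V₁ · (z₂/z₁)^α
V₂ = 30.1 × (140.0/13.0)^0.197 = 30.1 × (10.7692)^0.197
    = 30.1 × 1.5971 = 48.0736 km/h

48.07 km/h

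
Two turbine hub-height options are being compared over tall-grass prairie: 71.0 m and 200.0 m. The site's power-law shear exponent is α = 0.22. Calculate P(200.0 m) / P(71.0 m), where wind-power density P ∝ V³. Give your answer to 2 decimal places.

Speed ratio: V_B/V_A = (z_B/z_A)^α = (200.0/71.0)^0.22 = (2.8169)^0.22 = 1.25588
Power-density ratio: P_B/P_A = (V_B/V_A)³ = (1.25588)³ = 1.98084

1.98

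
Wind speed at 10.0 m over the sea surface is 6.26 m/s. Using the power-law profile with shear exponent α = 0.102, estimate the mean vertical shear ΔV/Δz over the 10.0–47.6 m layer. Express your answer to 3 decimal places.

0.029 m/s/m

Power law: V₂ = V₁ · (z₂/z₁)^α = 6.26 × (4.7600)^0.102 = 7.3399 m/s
ΔV/Δz = (7.3399 − 6.26)/(47.6 − 10.0) = 1.0799/37.6000 = 0.02872 m/s/m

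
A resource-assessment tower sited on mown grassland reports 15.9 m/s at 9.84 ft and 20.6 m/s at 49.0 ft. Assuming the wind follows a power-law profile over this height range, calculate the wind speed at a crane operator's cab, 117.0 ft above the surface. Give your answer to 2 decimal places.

23.71 m/s

First find α: α = ln(V₂/V₁)/ln(z₂/z₁) = ln(20.6/15.9)/ln(49.0/9.84) = 0.25897/1.60536 = 0.1613
Extrapolate from 49.0 ft to 117.0 ft: V₃ = 20.6 × (117.0/49.0)^0.1613 = 20.6 × 1.1507 = 23.7052 m/s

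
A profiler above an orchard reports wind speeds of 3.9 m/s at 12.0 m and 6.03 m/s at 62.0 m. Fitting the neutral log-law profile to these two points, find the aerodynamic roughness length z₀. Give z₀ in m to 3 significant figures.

Log law: V(z) ∝ ln(z/z₀). With r = V₁/V₂ = 3.9/6.03 = 0.64677,
r · ln(z₂/z₀) = ln(z₁/z₀) ⇒ ln z₀ = (ln z₁ − r·ln z₂)/(1 − r)
ln z₀ = (2.48491 − 0.64677×4.12713) / 0.35323 = -0.5220
z₀ = exp(-0.5220) = 0.5933 m

z₀ ≈ 0.593 m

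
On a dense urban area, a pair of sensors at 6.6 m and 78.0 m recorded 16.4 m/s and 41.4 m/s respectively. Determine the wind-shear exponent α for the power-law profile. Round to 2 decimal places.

α ≈ 0.37

Power law: V₂/V₁ = (z₂/z₁)^α ⇒ α = ln(V₂/V₁) / ln(z₂/z₁)
α = ln(41.4/16.4) / ln(78.0/6.6) = ln(2.5244) / ln(11.8182)
  = 0.92600 / 2.46964 = 0.37495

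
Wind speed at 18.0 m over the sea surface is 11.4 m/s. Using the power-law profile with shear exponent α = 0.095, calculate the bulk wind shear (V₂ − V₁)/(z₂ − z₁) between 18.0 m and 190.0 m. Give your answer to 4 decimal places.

Power law: V₂ = V₁ · (z₂/z₁)^α = 11.4 × (10.5556)^0.095 = 14.2605 m/s
ΔV/Δz = (14.2605 − 11.4)/(190.0 − 18.0) = 2.8605/172.0000 = 0.01663 m/s/m

0.0166 m/s/m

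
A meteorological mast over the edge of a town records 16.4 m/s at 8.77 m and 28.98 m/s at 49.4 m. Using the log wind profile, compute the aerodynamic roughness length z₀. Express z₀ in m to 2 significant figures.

Log law: V(z) ∝ ln(z/z₀). With r = V₁/V₂ = 16.4/28.98 = 0.56591,
r · ln(z₂/z₀) = ln(z₁/z₀) ⇒ ln z₀ = (ln z₁ − r·ln z₂)/(1 − r)
ln z₀ = (2.17134 − 0.56591×3.89995) / 0.43409 = -0.0822
z₀ = exp(-0.0822) = 0.9211 m

z₀ ≈ 0.92 m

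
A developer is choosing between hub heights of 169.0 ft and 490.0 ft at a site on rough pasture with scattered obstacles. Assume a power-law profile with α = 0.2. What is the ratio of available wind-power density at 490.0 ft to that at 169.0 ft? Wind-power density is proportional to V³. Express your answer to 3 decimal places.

1.894

Speed ratio: V_B/V_A = (z_B/z_A)^α = (490.0/169.0)^0.2 = (2.8994)^0.2 = 1.23726
Power-density ratio: P_B/P_A = (V_B/V_A)³ = (1.23726)³ = 1.89402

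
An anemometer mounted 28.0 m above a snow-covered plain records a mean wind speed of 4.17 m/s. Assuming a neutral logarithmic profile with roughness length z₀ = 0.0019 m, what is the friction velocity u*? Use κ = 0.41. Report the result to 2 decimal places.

Log law: V(z) = (u*/κ) · ln(z/z₀) ⇒ u* = κ · V / ln(z/z₀)
u* = 0.41 × 4.17 / ln(28.0/0.0019) = 0.41 × 4.17 / 9.5981
   = 1.7097 / 9.5981 = 0.1781 m/s

u* ≈ 0.18 m/s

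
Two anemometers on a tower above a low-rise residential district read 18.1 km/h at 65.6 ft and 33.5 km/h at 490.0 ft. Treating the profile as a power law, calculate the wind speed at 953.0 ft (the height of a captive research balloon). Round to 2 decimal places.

41.07 km/h

First find α: α = ln(V₂/V₁)/ln(z₂/z₁) = ln(33.5/18.1)/ln(490.0/65.6) = 0.61563/2.01083 = 0.3062
Extrapolate from 490.0 ft to 953.0 ft: V₃ = 33.5 × (953.0/490.0)^0.3062 = 33.5 × 1.2259 = 41.0670 km/h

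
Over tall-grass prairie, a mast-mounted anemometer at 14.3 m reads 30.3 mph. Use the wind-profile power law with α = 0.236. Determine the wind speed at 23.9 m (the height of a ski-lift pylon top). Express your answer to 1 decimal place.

Power-law profile: V₂ = V₁ · (z₂/z₁)^α
V₂ = 30.3 × (23.9/14.3)^0.236 = 30.3 × (1.6713)^0.236
    = 30.3 × 1.1289 = 34.2047 mph

34.2 mph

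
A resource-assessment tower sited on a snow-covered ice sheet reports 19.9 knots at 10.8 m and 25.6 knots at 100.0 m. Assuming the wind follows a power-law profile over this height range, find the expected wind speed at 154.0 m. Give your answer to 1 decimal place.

First find α: α = ln(V₂/V₁)/ln(z₂/z₁) = ln(25.6/19.9)/ln(100.0/10.8) = 0.25187/2.22562 = 0.1132
Extrapolate from 100.0 m to 154.0 m: V₃ = 25.6 × (154.0/100.0)^0.1132 = 25.6 × 1.0501 = 26.8820 knots

26.9 knots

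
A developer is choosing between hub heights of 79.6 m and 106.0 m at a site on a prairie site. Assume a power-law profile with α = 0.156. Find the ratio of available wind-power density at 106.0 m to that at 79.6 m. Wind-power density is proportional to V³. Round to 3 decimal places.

1.143

Speed ratio: V_B/V_A = (z_B/z_A)^α = (106.0/79.6)^0.156 = (1.3317)^0.156 = 1.04570
Power-density ratio: P_B/P_A = (V_B/V_A)³ = (1.04570)³ = 1.14345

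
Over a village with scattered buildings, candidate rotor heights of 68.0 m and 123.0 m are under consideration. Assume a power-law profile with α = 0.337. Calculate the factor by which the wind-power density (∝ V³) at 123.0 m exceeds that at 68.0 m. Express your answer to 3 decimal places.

1.821

Speed ratio: V_B/V_A = (z_B/z_A)^α = (123.0/68.0)^0.337 = (1.8088)^0.337 = 1.22108
Power-density ratio: P_B/P_A = (V_B/V_A)³ = (1.22108)³ = 1.82065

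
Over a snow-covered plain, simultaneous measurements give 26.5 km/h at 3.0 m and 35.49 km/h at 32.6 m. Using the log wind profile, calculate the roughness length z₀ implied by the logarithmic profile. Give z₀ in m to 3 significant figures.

z₀ ≈ 0.00265 m

Log law: V(z) ∝ ln(z/z₀). With r = V₁/V₂ = 26.5/35.49 = 0.74669,
r · ln(z₂/z₀) = ln(z₁/z₀) ⇒ ln z₀ = (ln z₁ − r·ln z₂)/(1 − r)
ln z₀ = (1.09861 − 0.74669×3.48431) / 0.25331 = -5.9338
z₀ = exp(-5.9338) = 0.002648 m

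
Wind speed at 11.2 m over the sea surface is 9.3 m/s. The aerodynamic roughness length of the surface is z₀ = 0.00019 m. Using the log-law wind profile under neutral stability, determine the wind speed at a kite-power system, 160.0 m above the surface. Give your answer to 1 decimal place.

Log law: V(z) ∝ ln(z/z₀), so V₂/V₁ = ln(z₂/z₀) / ln(z₁/z₀).
ln(160.0/0.00019) = 13.6437, ln(11.2/0.00019) = 10.9844
V₂ = 9.3 × 13.6437/10.9844 = 9.3 × 1.2421 = 11.5515 m/s

11.6 m/s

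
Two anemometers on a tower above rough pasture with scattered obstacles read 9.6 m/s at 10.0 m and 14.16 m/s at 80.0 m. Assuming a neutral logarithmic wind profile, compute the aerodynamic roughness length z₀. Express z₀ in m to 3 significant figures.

z₀ ≈ 0.126 m

Log law: V(z) ∝ ln(z/z₀). With r = V₁/V₂ = 9.6/14.16 = 0.67797,
r · ln(z₂/z₀) = ln(z₁/z₀) ⇒ ln z₀ = (ln z₁ − r·ln z₂)/(1 − r)
ln z₀ = (2.30259 − 0.67797×4.38203) / 0.32203 = -2.0752
z₀ = exp(-2.0752) = 0.1255 m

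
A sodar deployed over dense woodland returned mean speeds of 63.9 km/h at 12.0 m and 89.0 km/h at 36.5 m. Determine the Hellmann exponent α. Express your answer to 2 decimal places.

α ≈ 0.30

Power law: V₂/V₁ = (z₂/z₁)^α ⇒ α = ln(V₂/V₁) / ln(z₂/z₁)
α = ln(89.0/63.9) / ln(36.5/12.0) = ln(1.3928) / ln(3.0417)
  = 0.33132 / 1.11241 = 0.29784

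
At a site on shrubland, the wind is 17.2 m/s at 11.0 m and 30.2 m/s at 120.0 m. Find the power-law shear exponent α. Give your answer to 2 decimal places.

Power law: V₂/V₁ = (z₂/z₁)^α ⇒ α = ln(V₂/V₁) / ln(z₂/z₁)
α = ln(30.2/17.2) / ln(120.0/11.0) = ln(1.7558) / ln(10.9091)
  = 0.56293 / 2.38960 = 0.23558

α ≈ 0.24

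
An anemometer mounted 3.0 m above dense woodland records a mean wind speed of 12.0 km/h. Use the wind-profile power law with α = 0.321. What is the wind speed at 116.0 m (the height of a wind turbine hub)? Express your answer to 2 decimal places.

38.79 km/h

Power-law profile: V₂ = V₁ · (z₂/z₁)^α
V₂ = 12.0 × (116.0/3.0)^0.321 = 12.0 × (38.6667)^0.321
    = 12.0 × 3.2325 = 38.7897 km/h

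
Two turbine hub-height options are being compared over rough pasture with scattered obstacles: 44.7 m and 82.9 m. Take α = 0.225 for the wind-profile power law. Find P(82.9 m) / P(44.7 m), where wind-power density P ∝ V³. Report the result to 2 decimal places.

Speed ratio: V_B/V_A = (z_B/z_A)^α = (82.9/44.7)^0.225 = (1.8546)^0.225 = 1.14909
Power-density ratio: P_B/P_A = (V_B/V_A)³ = (1.14909)³ = 1.51728

1.52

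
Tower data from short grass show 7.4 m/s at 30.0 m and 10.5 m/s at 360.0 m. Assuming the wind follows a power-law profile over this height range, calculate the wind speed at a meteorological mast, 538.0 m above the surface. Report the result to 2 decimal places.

First find α: α = ln(V₂/V₁)/ln(z₂/z₁) = ln(10.5/7.4)/ln(360.0/30.0) = 0.34990/2.48491 = 0.1408
Extrapolate from 360.0 m to 538.0 m: V₃ = 10.5 × (538.0/360.0)^0.1408 = 10.5 × 1.0582 = 11.1111 m/s

11.11 m/s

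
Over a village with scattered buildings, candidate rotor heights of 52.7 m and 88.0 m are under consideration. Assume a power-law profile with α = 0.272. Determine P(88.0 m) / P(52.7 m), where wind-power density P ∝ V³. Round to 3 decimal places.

1.519

Speed ratio: V_B/V_A = (z_B/z_A)^α = (88.0/52.7)^0.272 = (1.6698)^0.272 = 1.14965
Power-density ratio: P_B/P_A = (V_B/V_A)³ = (1.14965)³ = 1.51950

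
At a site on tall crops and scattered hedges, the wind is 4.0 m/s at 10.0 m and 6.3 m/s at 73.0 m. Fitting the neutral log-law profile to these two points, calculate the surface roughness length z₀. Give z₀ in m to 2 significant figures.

z₀ ≈ 0.32 m

Log law: V(z) ∝ ln(z/z₀). With r = V₁/V₂ = 4.0/6.3 = 0.63492,
r · ln(z₂/z₀) = ln(z₁/z₀) ⇒ ln z₀ = (ln z₁ − r·ln z₂)/(1 − r)
ln z₀ = (2.30259 − 0.63492×4.29046) / 0.36508 = -1.1546
z₀ = exp(-1.1546) = 0.3152 m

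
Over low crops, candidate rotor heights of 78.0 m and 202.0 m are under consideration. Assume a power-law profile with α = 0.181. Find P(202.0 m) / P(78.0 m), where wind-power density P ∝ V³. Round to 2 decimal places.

Speed ratio: V_B/V_A = (z_B/z_A)^α = (202.0/78.0)^0.181 = (2.5897)^0.181 = 1.18795
Power-density ratio: P_B/P_A = (V_B/V_A)³ = (1.18795)³ = 1.67648

1.68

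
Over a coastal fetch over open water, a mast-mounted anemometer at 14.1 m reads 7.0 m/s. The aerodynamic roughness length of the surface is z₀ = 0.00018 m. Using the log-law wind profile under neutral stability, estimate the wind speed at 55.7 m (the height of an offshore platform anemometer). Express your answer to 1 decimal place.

Log law: V(z) ∝ ln(z/z₀), so V₂/V₁ = ln(z₂/z₀) / ln(z₁/z₀).
ln(55.7/0.00018) = 12.6425, ln(14.1/0.00018) = 11.2687
V₂ = 7.0 × 12.6425/11.2687 = 7.0 × 1.1219 = 7.8534 m/s

7.9 m/s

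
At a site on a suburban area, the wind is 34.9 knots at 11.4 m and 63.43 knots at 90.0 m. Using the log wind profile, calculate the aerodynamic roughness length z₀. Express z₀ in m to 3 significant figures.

Log law: V(z) ∝ ln(z/z₀). With r = V₁/V₂ = 34.9/63.43 = 0.55021,
r · ln(z₂/z₀) = ln(z₁/z₀) ⇒ ln z₀ = (ln z₁ − r·ln z₂)/(1 − r)
ln z₀ = (2.43361 − 0.55021×4.49981) / 0.44979 = -0.0939
z₀ = exp(-0.0939) = 0.9104 m

z₀ ≈ 0.910 m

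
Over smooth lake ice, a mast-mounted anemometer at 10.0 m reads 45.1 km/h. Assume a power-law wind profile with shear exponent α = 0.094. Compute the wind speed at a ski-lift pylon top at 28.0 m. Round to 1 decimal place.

Power-law profile: V₂ = V₁ · (z₂/z₁)^α
V₂ = 45.1 × (28.0/10.0)^0.094 = 45.1 × (2.8000)^0.094
    = 45.1 × 1.1016 = 49.6832 km/h

49.7 km/h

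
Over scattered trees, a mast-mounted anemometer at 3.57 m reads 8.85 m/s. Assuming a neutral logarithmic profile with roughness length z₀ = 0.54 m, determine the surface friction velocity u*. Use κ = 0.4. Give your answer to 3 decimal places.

Log law: V(z) = (u*/κ) · ln(z/z₀) ⇒ u* = κ · V / ln(z/z₀)
u* = 0.4 × 8.85 / ln(3.57/0.54) = 0.4 × 8.85 / 1.8888
   = 3.5400 / 1.8888 = 1.8743 m/s

u* ≈ 1.874 m/s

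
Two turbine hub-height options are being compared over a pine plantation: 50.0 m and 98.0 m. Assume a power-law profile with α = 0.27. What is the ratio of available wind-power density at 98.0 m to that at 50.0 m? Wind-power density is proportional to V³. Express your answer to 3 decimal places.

1.725

Speed ratio: V_B/V_A = (z_B/z_A)^α = (98.0/50.0)^0.27 = (1.9600)^0.27 = 1.19925
Power-density ratio: P_B/P_A = (V_B/V_A)³ = (1.19925)³ = 1.72476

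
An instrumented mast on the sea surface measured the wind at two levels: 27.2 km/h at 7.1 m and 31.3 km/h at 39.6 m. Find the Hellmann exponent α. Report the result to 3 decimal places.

α ≈ 0.082

Power law: V₂/V₁ = (z₂/z₁)^α ⇒ α = ln(V₂/V₁) / ln(z₂/z₁)
α = ln(31.3/27.2) / ln(39.6/7.1) = ln(1.1507) / ln(5.5775)
  = 0.14040 / 1.71873 = 0.08169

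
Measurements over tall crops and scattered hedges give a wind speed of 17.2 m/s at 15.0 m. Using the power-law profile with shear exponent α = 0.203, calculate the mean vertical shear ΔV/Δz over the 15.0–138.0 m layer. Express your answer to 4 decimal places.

0.0796 m/s/m

Power law: V₂ = V₁ · (z₂/z₁)^α = 17.2 × (9.2000)^0.203 = 26.9884 m/s
ΔV/Δz = (26.9884 − 17.2)/(138.0 − 15.0) = 9.7884/123.0000 = 0.07958 m/s/m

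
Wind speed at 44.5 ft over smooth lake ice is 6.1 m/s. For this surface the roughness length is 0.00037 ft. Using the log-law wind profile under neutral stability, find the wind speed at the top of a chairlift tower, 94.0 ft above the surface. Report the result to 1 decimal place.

Log law: V(z) ∝ ln(z/z₀), so V₂/V₁ = ln(z₂/z₀) / ln(z₁/z₀).
ln(94.0/0.00037) = 12.4453, ln(44.5/0.00037) = 11.6975
V₂ = 6.1 × 12.4453/11.6975 = 6.1 × 1.0639 = 6.4900 m/s

6.5 m/s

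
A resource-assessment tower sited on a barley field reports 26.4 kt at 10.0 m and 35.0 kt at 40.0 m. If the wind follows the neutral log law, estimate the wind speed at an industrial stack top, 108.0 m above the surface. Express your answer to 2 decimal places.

41.16 kt

Log law: V ∝ ln(z/z₀). From the pair, with r = V₁/V₂ = 0.75429,
ln z₀ = (ln z₁ − r·ln z₂)/(1 − r) = (2.3026 − 0.75429×3.6889)/0.24571 = -1.9530 → z₀ = 0.1418 m
V₃ = V₁ · ln(z₃/z₀)/ln(z₁/z₀) = 26.4 × 6.6351/4.2556 = 41.1617 kt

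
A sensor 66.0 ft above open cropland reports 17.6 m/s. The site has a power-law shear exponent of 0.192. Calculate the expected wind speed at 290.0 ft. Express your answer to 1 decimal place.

23.4 m/s

Power-law profile: V₂ = V₁ · (z₂/z₁)^α
V₂ = 17.6 × (290.0/66.0)^0.192 = 17.6 × (4.3939)^0.192
    = 17.6 × 1.3287 = 23.3852 m/s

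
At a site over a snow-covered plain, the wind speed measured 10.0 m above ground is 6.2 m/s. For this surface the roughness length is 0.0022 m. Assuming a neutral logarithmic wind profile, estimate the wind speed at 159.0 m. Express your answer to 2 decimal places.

Log law: V(z) ∝ ln(z/z₀), so V₂/V₁ = ln(z₂/z₀) / ln(z₁/z₀).
ln(159.0/0.0022) = 11.1882, ln(10.0/0.0022) = 8.4219
V₂ = 6.2 × 11.1882/8.4219 = 6.2 × 1.3285 = 8.2365 m/s

8.24 m/s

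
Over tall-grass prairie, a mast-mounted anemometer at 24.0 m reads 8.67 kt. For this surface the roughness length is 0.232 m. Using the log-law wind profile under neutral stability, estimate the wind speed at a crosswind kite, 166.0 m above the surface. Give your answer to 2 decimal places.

Log law: V(z) ∝ ln(z/z₀), so V₂/V₁ = ln(z₂/z₀) / ln(z₁/z₀).
ln(166.0/0.232) = 6.5730, ln(24.0/0.232) = 4.6391
V₂ = 8.67 × 6.5730/4.6391 = 8.67 × 1.4169 = 12.2843 kt

12.28 kt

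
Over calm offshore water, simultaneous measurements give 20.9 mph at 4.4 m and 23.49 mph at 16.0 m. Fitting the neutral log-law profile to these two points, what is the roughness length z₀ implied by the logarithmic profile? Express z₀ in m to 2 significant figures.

Log law: V(z) ∝ ln(z/z₀). With r = V₁/V₂ = 20.9/23.49 = 0.88974,
r · ln(z₂/z₀) = ln(z₁/z₀) ⇒ ln z₀ = (ln z₁ − r·ln z₂)/(1 − r)
ln z₀ = (1.48160 − 0.88974×2.77259) / 0.11026 = -8.9360
z₀ = exp(-8.9360) = 0.0001316 m

z₀ ≈ 0.00013 m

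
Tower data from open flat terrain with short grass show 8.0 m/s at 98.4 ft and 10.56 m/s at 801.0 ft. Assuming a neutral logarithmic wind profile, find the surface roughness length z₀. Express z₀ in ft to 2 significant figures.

Log law: V(z) ∝ ln(z/z₀). With r = V₁/V₂ = 8.0/10.56 = 0.75758,
r · ln(z₂/z₀) = ln(z₁/z₀) ⇒ ln z₀ = (ln z₁ − r·ln z₂)/(1 − r)
ln z₀ = (4.58904 − 0.75758×6.68586) / 0.24242 = -1.9635
z₀ = exp(-1.9635) = 0.1404 ft

z₀ ≈ 0.14 ft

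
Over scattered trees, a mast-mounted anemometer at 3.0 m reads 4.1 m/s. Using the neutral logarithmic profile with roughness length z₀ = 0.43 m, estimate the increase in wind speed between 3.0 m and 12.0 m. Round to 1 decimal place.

2.9 m/s

Log law: V₂ = V₁ · ln(z₂/z₀)/ln(z₁/z₀) = 4.1 × 3.3289/1.9426 = 7.0259 m/s
ΔV = 7.0259 − 4.1 = 2.9259 m/s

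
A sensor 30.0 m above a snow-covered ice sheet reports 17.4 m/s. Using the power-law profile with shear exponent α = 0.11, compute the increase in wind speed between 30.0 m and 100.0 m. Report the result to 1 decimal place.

Power law: V₂ = V₁ · (z₂/z₁)^α = 17.4 × (3.3333)^0.11 = 19.8640 m/s
ΔV = 19.8640 − 17.4 = 2.4640 m/s

2.5 m/s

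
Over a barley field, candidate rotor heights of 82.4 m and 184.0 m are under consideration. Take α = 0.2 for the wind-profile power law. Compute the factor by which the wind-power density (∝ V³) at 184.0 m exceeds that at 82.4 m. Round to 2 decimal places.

1.62

Speed ratio: V_B/V_A = (z_B/z_A)^α = (184.0/82.4)^0.2 = (2.2330)^0.2 = 1.17430
Power-density ratio: P_B/P_A = (V_B/V_A)³ = (1.17430)³ = 1.61933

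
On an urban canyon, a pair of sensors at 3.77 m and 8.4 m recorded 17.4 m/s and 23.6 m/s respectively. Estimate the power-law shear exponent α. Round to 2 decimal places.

α ≈ 0.38

Power law: V₂/V₁ = (z₂/z₁)^α ⇒ α = ln(V₂/V₁) / ln(z₂/z₁)
α = ln(23.6/17.4) / ln(8.4/3.77) = ln(1.3563) / ln(2.2281)
  = 0.30478 / 0.80116 = 0.38042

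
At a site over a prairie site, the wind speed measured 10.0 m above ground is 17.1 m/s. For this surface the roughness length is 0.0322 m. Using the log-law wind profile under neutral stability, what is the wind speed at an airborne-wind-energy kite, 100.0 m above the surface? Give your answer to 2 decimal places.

23.96 m/s

Log law: V(z) ∝ ln(z/z₀), so V₂/V₁ = ln(z₂/z₀) / ln(z₁/z₀).
ln(100.0/0.0322) = 8.0410, ln(10.0/0.0322) = 5.7384
V₂ = 17.1 × 8.0410/5.7384 = 17.1 × 1.4013 = 23.9616 m/s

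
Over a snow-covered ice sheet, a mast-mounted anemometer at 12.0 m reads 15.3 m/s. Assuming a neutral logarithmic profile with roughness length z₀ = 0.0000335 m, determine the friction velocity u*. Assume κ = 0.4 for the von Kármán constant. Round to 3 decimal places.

u* ≈ 0.479 m/s

Log law: V(z) = (u*/κ) · ln(z/z₀) ⇒ u* = κ · V / ln(z/z₀)
u* = 0.4 × 15.3 / ln(12.0/0.0000335) = 0.4 × 15.3 / 12.7889
   = 6.1200 / 12.7889 = 0.4785 m/s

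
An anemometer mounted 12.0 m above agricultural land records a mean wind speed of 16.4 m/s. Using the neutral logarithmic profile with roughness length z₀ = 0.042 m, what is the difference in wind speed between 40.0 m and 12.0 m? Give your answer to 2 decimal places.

3.49 m/s

Log law: V₂ = V₁ · ln(z₂/z₀)/ln(z₁/z₀) = 16.4 × 6.8590/5.6550 = 19.8916 m/s
ΔV = 19.8916 − 16.4 = 3.4916 m/s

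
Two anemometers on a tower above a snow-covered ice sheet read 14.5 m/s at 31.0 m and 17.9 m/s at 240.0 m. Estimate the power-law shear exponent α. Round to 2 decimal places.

Power law: V₂/V₁ = (z₂/z₁)^α ⇒ α = ln(V₂/V₁) / ln(z₂/z₁)
α = ln(17.9/14.5) / ln(240.0/31.0) = ln(1.2345) / ln(7.7419)
  = 0.21065 / 2.04665 = 0.10293

α ≈ 0.10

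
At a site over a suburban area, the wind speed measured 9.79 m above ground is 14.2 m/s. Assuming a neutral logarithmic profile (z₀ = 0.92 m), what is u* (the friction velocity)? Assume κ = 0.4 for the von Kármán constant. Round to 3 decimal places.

Log law: V(z) = (u*/κ) · ln(z/z₀) ⇒ u* = κ · V / ln(z/z₀)
u* = 0.4 × 14.2 / ln(9.79/0.92) = 0.4 × 14.2 / 2.3647
   = 5.6800 / 2.3647 = 2.4020 m/s

u* ≈ 2.402 m/s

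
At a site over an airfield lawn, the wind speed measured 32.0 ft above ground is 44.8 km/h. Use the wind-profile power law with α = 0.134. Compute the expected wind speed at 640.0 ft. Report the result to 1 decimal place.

66.9 km/h

Power-law profile: V₂ = V₁ · (z₂/z₁)^α
V₂ = 44.8 × (640.0/32.0)^0.134 = 44.8 × (20.0000)^0.134
    = 44.8 × 1.4940 = 66.9293 km/h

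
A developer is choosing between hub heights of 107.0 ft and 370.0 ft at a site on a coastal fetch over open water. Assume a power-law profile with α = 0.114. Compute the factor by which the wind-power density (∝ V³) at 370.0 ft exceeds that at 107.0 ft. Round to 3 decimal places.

1.529

Speed ratio: V_B/V_A = (z_B/z_A)^α = (370.0/107.0)^0.114 = (3.4579)^0.114 = 1.15193
Power-density ratio: P_B/P_A = (V_B/V_A)³ = (1.15193)³ = 1.52854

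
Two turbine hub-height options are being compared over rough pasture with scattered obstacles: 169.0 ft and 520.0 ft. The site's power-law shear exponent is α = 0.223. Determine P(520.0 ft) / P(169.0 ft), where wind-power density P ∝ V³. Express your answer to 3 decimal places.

Speed ratio: V_B/V_A = (z_B/z_A)^α = (520.0/169.0)^0.223 = (3.0769)^0.223 = 1.28484
Power-density ratio: P_B/P_A = (V_B/V_A)³ = (1.28484)³ = 2.12105

2.121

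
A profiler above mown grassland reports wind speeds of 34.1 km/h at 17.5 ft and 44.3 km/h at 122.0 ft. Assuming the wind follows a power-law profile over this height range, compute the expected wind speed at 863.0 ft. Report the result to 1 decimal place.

First find α: α = ln(V₂/V₁)/ln(z₂/z₁) = ln(44.3/34.1)/ln(122.0/17.5) = 0.26169/1.94182 = 0.1348
Extrapolate from 122.0 ft to 863.0 ft: V₃ = 44.3 × (863.0/122.0)^0.1348 = 44.3 × 1.3017 = 57.6642 km/h

57.7 km/h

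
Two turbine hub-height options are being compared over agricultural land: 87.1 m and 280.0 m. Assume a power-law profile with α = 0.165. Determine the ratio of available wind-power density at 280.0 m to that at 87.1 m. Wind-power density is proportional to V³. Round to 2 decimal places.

Speed ratio: V_B/V_A = (z_B/z_A)^α = (280.0/87.1)^0.165 = (3.2147)^0.165 = 1.21249
Power-density ratio: P_B/P_A = (V_B/V_A)³ = (1.21249)³ = 1.78252

1.78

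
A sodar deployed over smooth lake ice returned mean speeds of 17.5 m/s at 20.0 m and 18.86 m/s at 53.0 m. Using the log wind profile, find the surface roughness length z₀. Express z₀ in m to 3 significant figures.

z₀ ≈ 0.0000716 m

Log law: V(z) ∝ ln(z/z₀). With r = V₁/V₂ = 17.5/18.86 = 0.92789,
r · ln(z₂/z₀) = ln(z₁/z₀) ⇒ ln z₀ = (ln z₁ − r·ln z₂)/(1 − r)
ln z₀ = (2.99573 − 0.92789×3.97029) / 0.07211 = -9.5446
z₀ = exp(-9.5446) = 0.00007159 m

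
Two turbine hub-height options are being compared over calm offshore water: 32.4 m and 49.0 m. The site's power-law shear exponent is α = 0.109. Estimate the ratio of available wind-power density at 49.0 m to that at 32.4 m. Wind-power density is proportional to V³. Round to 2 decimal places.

Speed ratio: V_B/V_A = (z_B/z_A)^α = (49.0/32.4)^0.109 = (1.5123)^0.109 = 1.04612
Power-density ratio: P_B/P_A = (V_B/V_A)³ = (1.04612)³ = 1.14484

1.14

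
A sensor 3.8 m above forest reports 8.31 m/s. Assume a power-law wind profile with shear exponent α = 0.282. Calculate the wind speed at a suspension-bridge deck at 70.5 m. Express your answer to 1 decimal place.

Power-law profile: V₂ = V₁ · (z₂/z₁)^α
V₂ = 8.31 × (70.5/3.8)^0.282 = 8.31 × (18.5526)^0.282
    = 8.31 × 2.2787 = 18.9361 m/s

18.9 m/s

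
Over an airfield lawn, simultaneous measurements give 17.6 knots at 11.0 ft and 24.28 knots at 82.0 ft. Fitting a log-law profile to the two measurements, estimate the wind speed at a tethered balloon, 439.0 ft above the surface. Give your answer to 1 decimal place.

Log law: V ∝ ln(z/z₀). From the pair, with r = V₁/V₂ = 0.72488,
ln z₀ = (ln z₁ − r·ln z₂)/(1 − r) = (2.3979 − 0.72488×4.4067)/0.27512 = -2.8948 → z₀ = 0.05531 ft
V₃ = V₁ · ln(z₃/z₀)/ln(z₁/z₀) = 17.6 × 8.9793/5.2927 = 29.8592 knots

29.9 knots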